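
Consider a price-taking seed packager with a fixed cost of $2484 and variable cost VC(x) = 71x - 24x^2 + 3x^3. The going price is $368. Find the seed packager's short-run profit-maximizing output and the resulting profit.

Profit = -$54 at x = 9

AVC = 71 - 24x + 3x^2 has its minimum $23 at x = 4; price $368 clears that bar, so the firm operates.
With MC = 71 - 48x + 9x^2, P = MC on the upward-sloping part at x* = 9.
TR = 368·9 = 3312. TC = 2484 + 882 = 3366. Profit = 3312 − 3366 = -$54.
By producing, the firm covers all variable cost plus $2430 of fixed cost; shutting down would lose the full $2484.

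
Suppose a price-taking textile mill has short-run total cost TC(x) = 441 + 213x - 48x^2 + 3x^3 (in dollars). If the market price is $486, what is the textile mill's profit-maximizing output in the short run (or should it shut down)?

From TC, MC = TC'(x) = 213 - 96x + 9x^2 and AVC = VC/x = 213 - 48x + 3x^2.
The AVC parabola has its vertex at x = 48/6 = 8, where AVC = 213 - 48·8 + 3·8^2 = $21.
Because $486 ≥ $21, revenue can cover variable cost; the firm operates.
Solving P = MC: -273 - 96x + 9x^2 = 0 ⇒ x = -7/3 or 13. On the upward-sloping branch, x* = 13.
Check: AVC at x = 13 is $96 ≤ P, so revenue covers variable cost.
Profit = P·x − TC = 486·13 − 1689 = $4629.

Produce at x = 13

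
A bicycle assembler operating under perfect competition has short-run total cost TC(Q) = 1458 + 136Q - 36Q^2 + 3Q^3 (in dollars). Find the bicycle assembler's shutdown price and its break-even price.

Shutdown price = $28; break-even price = $217

Shutdown price = min AVC. AVC = 136 - 36Q + 3Q^2, with vertex at Q = 6 and minimum $28.
ATC = 1458/Q + 136 - 36Q + 3Q^2. Setting dATC/dQ = −1458/Q^2 − 36 + 6Q = 0 gives Q = 9 (since 6·9^3 − 36·9^2 = 1458).
min ATC = 1458/9 + 136 − 36·9 + 3·9^2 = $217. That is the break-even price.
For $28 ≤ P < $217 the firm produces at a loss; below $28 it shuts down.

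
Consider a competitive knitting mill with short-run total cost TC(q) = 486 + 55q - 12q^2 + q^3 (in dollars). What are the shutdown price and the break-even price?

Shutdown price = $19; break-even price = $82

AVC = 55 - 12q + q^2; minimized at q = 6, giving min AVC = $19. That is the shutdown price.
ATC = 486/q + 55 - 12q + q^2. Setting dATC/dq = −486/q^2 − 12 + 2q = 0 gives q = 9 (since 2·9^3 − 12·9^2 = 486).
min ATC = 486/9 + 55 − 12·9 + 9^2 = $82. That is the break-even price.
Between these two prices the firm operates at a loss; above $82 it earns a profit.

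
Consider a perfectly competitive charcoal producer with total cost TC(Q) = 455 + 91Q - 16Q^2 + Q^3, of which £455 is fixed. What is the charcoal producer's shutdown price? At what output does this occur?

The firm shuts down when price falls below the minimum of average variable cost. AVC = VC/Q = 91 - 16Q + Q^2.
dAVC/dQ = -16 + 2Q = 0 gives Q = 8. min AVC = 91 - 16·8 + 8^2 = 27.
So the shutdown price is £27.

£27 per unit, at Q = 8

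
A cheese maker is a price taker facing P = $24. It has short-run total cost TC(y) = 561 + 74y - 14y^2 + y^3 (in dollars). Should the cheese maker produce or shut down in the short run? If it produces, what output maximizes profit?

Shut down

Variable cost is VC = 74y - 14y^2 + y^3, so AVC = VC/y = 74 - 14y + y^2 and MC = dTC/dy = 74 - 28y + 3y^2.
The AVC parabola has its vertex at y = 14/2 = 7, where AVC = 74 - 14·7 + 7^2 = $25.
P = $24 lies below min AVC = $25; no output level covers variable cost.
Shutting down limits the loss to fixed cost, $561.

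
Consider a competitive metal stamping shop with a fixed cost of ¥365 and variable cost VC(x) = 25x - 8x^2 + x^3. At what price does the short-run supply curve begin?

¥9 per unit

Short-run supply begins at min AVC. From VC = 25x - 8x^2 + x^3, AVC = 25 - 8x + x^2.
dAVC/dx = -8 + 2x = 0 gives x = 4. min AVC = 25 - 8·4 + 4^2 = 9.
For P < ¥9 the firm produces nothing.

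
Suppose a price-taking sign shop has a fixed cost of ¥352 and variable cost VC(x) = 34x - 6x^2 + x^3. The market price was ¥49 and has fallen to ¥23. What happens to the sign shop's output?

Output falls from 5 to 0 (the firm shuts down)

AVC = 34 - 6x + x^2, minimized at x = 3 where min AVC = ¥25. MC = 34 - 12x + 3x^2.
With P = ¥49 above the shutdown price, P = MC gives x = 5.
At P = ¥23 < min AVC = ¥25, price no longer covers variable cost at any output, so the firm shuts down: x = 0.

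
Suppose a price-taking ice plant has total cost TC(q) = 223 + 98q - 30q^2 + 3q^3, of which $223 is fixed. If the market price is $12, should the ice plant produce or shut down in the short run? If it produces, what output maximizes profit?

Shut down

Variable cost is VC = 98q - 30q^2 + 3q^3, so AVC = VC/q = 98 - 30q + 3q^2 and MC = dTC/dq = 98 - 60q + 9q^2.
The AVC parabola has its vertex at q = 30/6 = 5, where AVC = 98 - 30·5 + 3·5^2 = $23.
P = $12 lies below min AVC = $23; no output level covers variable cost.
The firm minimizes its loss by shutting down and losing only its fixed cost of $223.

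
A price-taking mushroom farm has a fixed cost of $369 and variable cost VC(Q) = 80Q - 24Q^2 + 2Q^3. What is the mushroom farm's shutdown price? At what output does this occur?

The firm shuts down when price falls below the minimum of average variable cost. AVC = VC/Q = 80 - 24Q + 2Q^2.
dAVC/dQ = -24 + 4Q = 0 gives Q = 6. min AVC = 80 - 24·6 + 2·6^2 = 8.
For P < $8 the firm produces nothing.

$8 per unit, at Q = 6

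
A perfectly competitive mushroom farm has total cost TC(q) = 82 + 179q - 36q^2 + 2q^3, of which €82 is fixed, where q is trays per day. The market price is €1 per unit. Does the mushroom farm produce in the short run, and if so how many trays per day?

Shut down

Strip out fixed cost: VC = 179q - 36q^2 + 2q^3. Then AVC = 179 - 36q + 2q^2 and MC = 179 - 72q + 6q^2.
The AVC parabola has its vertex at q = 36/4 = 9, where AVC = 179 - 36·9 + 2·9^2 = €17.
P = €1 lies below min AVC = €17; no output level covers variable cost.
Shutting down limits the loss to fixed cost, €82.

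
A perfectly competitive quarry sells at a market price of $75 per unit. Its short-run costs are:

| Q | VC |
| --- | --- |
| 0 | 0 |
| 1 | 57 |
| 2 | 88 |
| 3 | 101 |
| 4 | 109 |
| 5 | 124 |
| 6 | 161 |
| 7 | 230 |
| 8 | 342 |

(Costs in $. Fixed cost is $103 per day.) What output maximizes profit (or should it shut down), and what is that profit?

Q = 7; profit = $192

Profit at each row (π = 75Q − TC): Q=0: -103; Q=1: -85; Q=2: -41; Q=3: 21; Q=4: 88; Q=5: 148; Q=6: 186; Q=7: 192; Q=8: 155.
Profit is maximized at Q = 7. AVC there is 230/7 = $32.86 ≤ P, so producing beats shutting down (which would give -$103).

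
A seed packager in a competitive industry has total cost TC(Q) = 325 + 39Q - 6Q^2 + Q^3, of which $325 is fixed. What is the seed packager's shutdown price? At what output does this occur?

Short-run supply begins at min AVC. From VC = 39Q - 6Q^2 + Q^3, AVC = 39 - 6Q + Q^2.
dAVC/dQ = -6 + 2Q = 0 gives Q = 3. min AVC = 39 - 6·3 + 3^2 = 30.
For P < $30 the firm produces nothing.

$30 per unit, at Q = 3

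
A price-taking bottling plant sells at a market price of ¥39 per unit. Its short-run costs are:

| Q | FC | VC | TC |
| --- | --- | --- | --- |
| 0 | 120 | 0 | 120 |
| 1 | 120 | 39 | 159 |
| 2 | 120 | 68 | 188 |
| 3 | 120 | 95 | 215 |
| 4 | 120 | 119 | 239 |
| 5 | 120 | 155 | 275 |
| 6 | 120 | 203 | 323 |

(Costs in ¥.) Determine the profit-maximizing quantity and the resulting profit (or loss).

Profit at each row (π = 39Q − TC): Q=0: -120; Q=1: -120; Q=2: -110; Q=3: -98; Q=4: -83; Q=5: -80; Q=6: -89.
Profit is maximized at Q = 5. AVC there is 155/5 = ¥31 ≤ P, so producing beats shutting down (which would give -¥120).

Q = 5; profit = -¥80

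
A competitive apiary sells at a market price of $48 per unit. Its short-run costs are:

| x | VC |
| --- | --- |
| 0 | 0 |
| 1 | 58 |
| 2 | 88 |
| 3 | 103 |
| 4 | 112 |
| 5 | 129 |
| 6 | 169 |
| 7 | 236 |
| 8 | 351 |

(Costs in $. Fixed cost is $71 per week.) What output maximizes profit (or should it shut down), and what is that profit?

Tabulate TR − TC: x=0: -71; x=1: -81; x=2: -63; x=3: -30; x=4: 9; x=5: 40; x=6: 48; x=7: 29; x=8: -38.
Profit is maximized at x = 6. AVC there is 169/6 = $28.17 ≤ P, so producing beats shutting down (which would give -$71).

x = 6; profit = $48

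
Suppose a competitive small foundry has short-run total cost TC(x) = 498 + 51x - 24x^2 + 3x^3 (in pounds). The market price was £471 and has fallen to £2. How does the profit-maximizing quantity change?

Output falls from 10 to 0 (the firm shuts down)

MC = 51 - 48x + 9x^2; the shutdown threshold is min AVC = £3 (at x = 4).
At P = £471 ≥ min AVC, set P = MC on the rising branch: x = 10.
At P = £2 < min AVC = £3, price no longer covers variable cost at any output, so the firm shuts down: x = 0.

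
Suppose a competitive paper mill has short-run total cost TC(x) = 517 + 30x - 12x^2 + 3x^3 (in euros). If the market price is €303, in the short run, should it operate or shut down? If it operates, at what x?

From TC, MC = TC'(x) = 30 - 24x + 9x^2 and AVC = VC/x = 30 - 12x + 3x^2.
AVC hits its minimum where MC = AVC, at x = 2, giving min AVC = 30 - 12·2 + 3·2^2 = €18.
Because €303 ≥ €18, revenue can cover variable cost; the firm operates.
Set P = MC: 303 = 30 - 24x + 9x^2 → -273 - 24x + 9x^2 = 0. The roots are x = -13/3 and x = 7; the profit-maximizing output is on the rising part of MC, so x* = 7.
Check: AVC at x = 7 is €93 ≤ P, so revenue covers variable cost.
Profit = P·x − TC = 303·7 − 1168 = €953.

Produce at x = 7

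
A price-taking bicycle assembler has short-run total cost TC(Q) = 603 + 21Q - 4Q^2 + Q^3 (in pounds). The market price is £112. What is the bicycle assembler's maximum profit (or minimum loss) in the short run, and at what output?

AVC = 21 - 4Q + Q^2; min AVC = £17 at Q = 2. Since P = £112 ≥ min AVC, the firm produces.
MC = 21 - 8Q + 3Q^2. Setting P = MC and taking the root on the rising branch gives Q* = 7.
TR = 112·7 = 784. TC = 603 + 294 = 897. Profit = 784 − 897 = -£113.
By producing, the firm covers all variable cost plus £490 of fixed cost; shutting down would lose the full £603.

Profit = -£113 at Q = 7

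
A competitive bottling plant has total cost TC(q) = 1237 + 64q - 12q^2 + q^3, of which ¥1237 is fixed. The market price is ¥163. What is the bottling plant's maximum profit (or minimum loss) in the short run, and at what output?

Profit = -¥27 at q = 11

AVC = 64 - 12q + q^2 has its minimum ¥28 at q = 6; price ¥163 clears that bar, so the firm operates.
MC = 64 - 24q + 3q^2. Setting P = MC and taking the root on the rising branch gives q* = 11.
TR = 163·11 = 1793. TC = 1237 + 583 = 1820. Profit = 1793 − 1820 = -¥27.
Shutting down would mean losing the fixed cost of ¥1237, so operating at a loss of ¥27 is better by ¥1210.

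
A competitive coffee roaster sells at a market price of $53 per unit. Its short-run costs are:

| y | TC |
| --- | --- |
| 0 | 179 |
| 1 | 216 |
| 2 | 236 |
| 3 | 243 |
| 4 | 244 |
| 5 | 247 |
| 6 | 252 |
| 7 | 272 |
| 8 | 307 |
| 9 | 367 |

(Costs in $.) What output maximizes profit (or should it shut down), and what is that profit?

Profit at each row (π = 53y − TC): y=0: -179; y=1: -163; y=2: -130; y=3: -84; y=4: -32; y=5: 18; y=6: 66; y=7: 99; y=8: 117; y=9: 110.
Profit is maximized at y = 8. AVC there is 128/8 = $16 ≤ P, so producing beats shutting down (which would give -$179).

y = 8; profit = $117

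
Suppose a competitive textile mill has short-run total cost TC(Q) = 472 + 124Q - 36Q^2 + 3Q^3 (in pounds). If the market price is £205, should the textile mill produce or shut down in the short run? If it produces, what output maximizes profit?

From TC, MC = TC'(Q) = 124 - 72Q + 9Q^2 and AVC = VC/Q = 124 - 36Q + 3Q^2.
The AVC parabola has its vertex at Q = 36/6 = 6, where AVC = 124 - 36·6 + 3·6^2 = £16.
P = £205 exceeds min AVC = £16, so the firm stays open.
Solving P = MC: -81 - 72Q + 9Q^2 = 0 ⇒ Q = -1 or 9. On the upward-sloping branch, Q* = 9.
Check: AVC at Q = 9 is £43 ≤ P, so revenue covers variable cost.
Profit = P·Q − TC = 205·9 − 859 = £986.

Produce at Q = 9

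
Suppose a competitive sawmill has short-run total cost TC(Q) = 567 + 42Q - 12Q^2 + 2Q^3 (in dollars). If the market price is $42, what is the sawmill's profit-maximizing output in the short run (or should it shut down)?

Variable cost is VC = 42Q - 12Q^2 + 2Q^3, so AVC = VC/Q = 42 - 12Q + 2Q^2 and MC = dTC/dQ = 42 - 24Q + 6Q^2.
AVC hits its minimum where MC = AVC, at Q = 3, giving min AVC = 42 - 12·3 + 2·3^2 = $24.
Because $42 ≥ $24, revenue can cover variable cost; the firm operates.
P = MC gives -24Q + 6Q^2 = 0, with roots 0 and 4. Take the larger (rising MC): Q* = 4.
Check: AVC at Q = 4 is $26 ≤ P, so revenue covers variable cost.
Profit = P·Q − TC = 42·4 − 671 = -$503, a loss, but smaller than the $567 fixed cost the firm would lose by shutting down.

Produce at Q = 4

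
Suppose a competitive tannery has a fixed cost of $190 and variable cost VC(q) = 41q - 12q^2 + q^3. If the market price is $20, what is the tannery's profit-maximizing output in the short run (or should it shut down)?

Produce at q = 7

From TC, MC = TC'(q) = 41 - 24q + 3q^2 and AVC = VC/q = 41 - 12q + q^2.
The AVC parabola has its vertex at q = 12/2 = 6, where AVC = 41 - 12·6 + 6^2 = $5.
P = $20 exceeds min AVC = $5, so the firm stays open.
Set P = MC: 20 = 41 - 24q + 3q^2 → 21 - 24q + 3q^2 = 0. The roots are q = 1 and q = 7; the profit-maximizing output is on the rising part of MC, so q* = 7.
Check: AVC at q = 7 is $6 ≤ P, so revenue covers variable cost.
Profit = P·q − TC = 20·7 − 232 = -$92, a loss, but smaller than the $190 fixed cost the firm would lose by shutting down.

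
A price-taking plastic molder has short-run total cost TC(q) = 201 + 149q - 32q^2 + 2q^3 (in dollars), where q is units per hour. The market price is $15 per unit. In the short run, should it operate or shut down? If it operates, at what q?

Shut down

Strip out fixed cost: VC = 149q - 32q^2 + 2q^3. Then AVC = 149 - 32q + 2q^2 and MC = 149 - 64q + 6q^2.
AVC is minimized where dAVC/dq = -32 + 4q = 0, at q = 8; min AVC = 149 - 32·8 + 2·8^2 = $21.
Since P = $15 < min AVC = $21, price fails to cover variable cost at any output.
Best response: produce nothing and absorb the $201 fixed cost.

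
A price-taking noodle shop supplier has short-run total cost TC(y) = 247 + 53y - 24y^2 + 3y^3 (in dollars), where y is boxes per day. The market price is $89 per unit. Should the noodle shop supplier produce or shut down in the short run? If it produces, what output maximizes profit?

Produce at y = 6

Strip out fixed cost: VC = 53y - 24y^2 + 3y^3. Then AVC = 53 - 24y + 3y^2 and MC = 53 - 48y + 9y^2.
AVC is minimized where dAVC/dy = -24 + 6y = 0, at y = 4; min AVC = 53 - 24·4 + 3·4^2 = $5.
Since P = $89 ≥ min AVC = $5, price covers variable cost and the firm should produce.
Set P = MC: 89 = 53 - 48y + 9y^2 → -36 - 48y + 9y^2 = 0. The roots are y = -2/3 and y = 6; the profit-maximizing output is on the rising part of MC, so y* = 6.
Check: AVC at y = 6 is $17 ≤ P, so revenue covers variable cost.
Profit = P·y − TC = 89·6 − 349 = $185.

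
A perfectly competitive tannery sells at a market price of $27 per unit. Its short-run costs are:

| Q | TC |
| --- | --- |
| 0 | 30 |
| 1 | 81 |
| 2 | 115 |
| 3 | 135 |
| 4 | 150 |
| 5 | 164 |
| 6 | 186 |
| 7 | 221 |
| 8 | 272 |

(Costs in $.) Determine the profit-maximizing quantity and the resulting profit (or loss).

Profit at each row (π = 27Q − TC): Q=0: -30; Q=1: -54; Q=2: -61; Q=3: -54; Q=4: -42; Q=5: -29; Q=6: -24; Q=7: -32; Q=8: -56.
Profit is maximized at Q = 6. AVC there is 156/6 = $26 ≤ P, so producing beats shutting down (which would give -$30).

Q = 6; profit = -$24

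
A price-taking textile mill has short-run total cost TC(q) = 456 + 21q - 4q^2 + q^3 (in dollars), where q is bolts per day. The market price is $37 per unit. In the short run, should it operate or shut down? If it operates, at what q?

Produce at q = 4

Strip out fixed cost: VC = 21q - 4q^2 + q^3. Then AVC = 21 - 4q + q^2 and MC = 21 - 8q + 3q^2.
The AVC parabola has its vertex at q = 4/2 = 2, where AVC = 21 - 4·2 + 2^2 = $17.
Because $37 ≥ $17, revenue can cover variable cost; the firm operates.
P = MC gives -16 - 8q + 3q^2 = 0, with roots -4/3 and 4. Take the larger (rising MC): q* = 4.
Check: AVC at q = 4 is $21 ≤ P, so revenue covers variable cost.
Profit = P·q − TC = 37·4 − 540 = -$392, a loss, but smaller than the $456 fixed cost the firm would lose by shutting down.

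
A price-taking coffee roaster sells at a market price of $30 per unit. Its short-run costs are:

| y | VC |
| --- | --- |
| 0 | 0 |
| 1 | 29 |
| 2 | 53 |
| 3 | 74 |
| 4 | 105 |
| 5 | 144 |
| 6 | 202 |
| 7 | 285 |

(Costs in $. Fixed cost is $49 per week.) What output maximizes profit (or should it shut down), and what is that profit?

y = 3; profit = -$33

Profit at each row (π = 30y − TC): y=0: -49; y=1: -48; y=2: -42; y=3: -33; y=4: -34; y=5: -43; y=6: -71; y=7: -124.
Profit is maximized at y = 3. AVC there is 74/3 = $24.67 ≤ P, so producing beats shutting down (which would give -$49).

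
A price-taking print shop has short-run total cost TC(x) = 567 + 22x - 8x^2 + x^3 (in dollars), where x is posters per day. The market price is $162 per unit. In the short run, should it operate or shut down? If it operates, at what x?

From TC, MC = TC'(x) = 22 - 16x + 3x^2 and AVC = VC/x = 22 - 8x + x^2.
AVC hits its minimum where MC = AVC, at x = 4, giving min AVC = 22 - 8·4 + 4^2 = $6.
P = $162 exceeds min AVC = $6, so the firm stays open.
Set P = MC: 162 = 22 - 16x + 3x^2 → -140 - 16x + 3x^2 = 0. The roots are x = -14/3 and x = 10; the profit-maximizing output is on the rising part of MC, so x* = 10.
Check: AVC at x = 10 is $42 ≤ P, so revenue covers variable cost.
Profit = P·x − TC = 162·10 − 987 = $633.

Produce at x = 10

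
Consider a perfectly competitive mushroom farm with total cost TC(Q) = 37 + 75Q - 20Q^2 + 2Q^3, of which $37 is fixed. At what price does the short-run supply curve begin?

$25 per unit

The firm shuts down when price falls below the minimum of average variable cost. AVC = VC/Q = 75 - 20Q + 2Q^2.
dAVC/dQ = -20 + 4Q = 0 gives Q = 5. min AVC = 75 - 20·5 + 2·5^2 = 25.
The firm shuts down for any P below $25.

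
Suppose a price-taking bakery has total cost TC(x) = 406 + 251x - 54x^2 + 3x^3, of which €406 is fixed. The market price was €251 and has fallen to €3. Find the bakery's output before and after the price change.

Output falls from 12 to 0 (the firm shuts down)

MC = 251 - 108x + 9x^2; the shutdown threshold is min AVC = €8 (at x = 9).
With P = €251 above the shutdown price, P = MC gives x = 12.
At P = €3 < min AVC = €8, price no longer covers variable cost at any output, so the firm shuts down: x = 0.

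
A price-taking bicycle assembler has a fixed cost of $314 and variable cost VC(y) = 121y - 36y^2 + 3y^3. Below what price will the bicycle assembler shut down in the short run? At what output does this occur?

The firm shuts down when price falls below the minimum of average variable cost. AVC = VC/y = 121 - 36y + 3y^2.
dAVC/dy = -36 + 6y = 0 gives y = 6. min AVC = 121 - 36·6 + 3·6^2 = 13.
For P < $13 the firm produces nothing.

$13 per unit, at y = 6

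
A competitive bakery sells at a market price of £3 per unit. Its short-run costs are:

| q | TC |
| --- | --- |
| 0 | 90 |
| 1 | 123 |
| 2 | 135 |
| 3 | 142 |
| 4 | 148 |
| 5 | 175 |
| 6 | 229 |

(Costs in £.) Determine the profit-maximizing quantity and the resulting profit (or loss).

q = 0 (shut down); profit = -£90

Profit at each row (π = 3q − TC): q=0: -90; q=1: -120; q=2: -129; q=3: -133; q=4: -136; q=5: -160; q=6: -211.
Profit is highest at q = 0. Equivalently, the lowest AVC in the table is 58/4 ≈ £14.50 at q = 4, and P = £3 falls below it — price never covers variable cost, so the firm shuts down and loses only its fixed cost.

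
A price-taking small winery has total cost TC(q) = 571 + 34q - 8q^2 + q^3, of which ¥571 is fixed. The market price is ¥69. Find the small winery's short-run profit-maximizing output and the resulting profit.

Profit = -¥277 at q = 7

AVC = 34 - 8q + q^2; min AVC = ¥18 at q = 4. Since P = ¥69 ≥ min AVC, the firm produces.
MC = 34 - 16q + 3q^2. Setting P = MC and taking the root on the rising branch gives q* = 7.
TR = 69·7 = 483. TC = 571 + 189 = 760. Profit = 483 − 760 = -¥277.
That loss of ¥277 beats the ¥571 the firm would lose by shutting down; producing recovers ¥294 of fixed cost.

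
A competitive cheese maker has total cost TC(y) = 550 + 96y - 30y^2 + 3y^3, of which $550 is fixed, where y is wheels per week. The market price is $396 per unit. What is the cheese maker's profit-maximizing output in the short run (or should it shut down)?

Strip out fixed cost: VC = 96y - 30y^2 + 3y^3. Then AVC = 96 - 30y + 3y^2 and MC = 96 - 60y + 9y^2.
AVC hits its minimum where MC = AVC, at y = 5, giving min AVC = 96 - 30·5 + 3·5^2 = $21.
Because $396 ≥ $21, revenue can cover variable cost; the firm operates.
Solving P = MC: -300 - 60y + 9y^2 = 0 ⇒ y = -10/3 or 10. On the upward-sloping branch, y* = 10.
Check: AVC at y = 10 is $96 ≤ P, so revenue covers variable cost.
Profit = P·y − TC = 396·10 − 1510 = $2450.

Produce at y = 10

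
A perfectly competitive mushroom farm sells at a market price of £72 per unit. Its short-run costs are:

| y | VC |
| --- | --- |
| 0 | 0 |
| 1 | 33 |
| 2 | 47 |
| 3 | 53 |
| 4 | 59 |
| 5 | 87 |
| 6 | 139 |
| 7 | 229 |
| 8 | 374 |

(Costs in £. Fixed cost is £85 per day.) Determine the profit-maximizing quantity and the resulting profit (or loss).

Compute π = P·y − TC at each output: y=0: -85; y=1: -46; y=2: 12; y=3: 78; y=4: 144; y=5: 188; y=6: 208; y=7: 190; y=8: 117.
Profit is maximized at y = 6. AVC there is 139/6 = £23.17 ≤ P, so producing beats shutting down (which would give -£85).

y = 6; profit = £208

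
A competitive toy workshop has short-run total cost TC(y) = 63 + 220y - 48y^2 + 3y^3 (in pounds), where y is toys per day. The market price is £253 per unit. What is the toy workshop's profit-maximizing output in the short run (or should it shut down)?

From TC, MC = TC'(y) = 220 - 96y + 9y^2 and AVC = VC/y = 220 - 48y + 3y^2.
AVC hits its minimum where MC = AVC, at y = 8, giving min AVC = 220 - 48·8 + 3·8^2 = £28.
Since P = £253 ≥ min AVC = £28, price covers variable cost and the firm should produce.
Solving P = MC: -33 - 96y + 9y^2 = 0 ⇒ y = -1/3 or 11. On the upward-sloping branch, y* = 11.
Check: AVC at y = 11 is £55 ≤ P, so revenue covers variable cost.
Profit = P·y − TC = 253·11 − 668 = £2115.

Produce at y = 11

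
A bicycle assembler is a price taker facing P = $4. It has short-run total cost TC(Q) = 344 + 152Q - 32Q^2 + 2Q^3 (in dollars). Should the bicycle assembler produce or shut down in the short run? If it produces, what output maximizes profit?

Variable cost is VC = 152Q - 32Q^2 + 2Q^3, so AVC = VC/Q = 152 - 32Q + 2Q^2 and MC = dTC/dQ = 152 - 64Q + 6Q^2.
The AVC parabola has its vertex at Q = 32/4 = 8, where AVC = 152 - 32·8 + 2·8^2 = $24.
P = $4 lies below min AVC = $24; no output level covers variable cost.
Shutting down limits the loss to fixed cost, $344.

Shut down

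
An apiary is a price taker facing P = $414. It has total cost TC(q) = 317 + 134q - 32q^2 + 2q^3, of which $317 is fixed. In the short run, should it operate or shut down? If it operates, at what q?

Variable cost is VC = 134q - 32q^2 + 2q^3, so AVC = VC/q = 134 - 32q + 2q^2 and MC = dTC/dq = 134 - 64q + 6q^2.
AVC is minimized where dAVC/dq = -32 + 4q = 0, at q = 8; min AVC = 134 - 32·8 + 2·8^2 = $6.
Since P = $414 ≥ min AVC = $6, price covers variable cost and the firm should produce.
Set P = MC: 414 = 134 - 64q + 6q^2 → -280 - 64q + 6q^2 = 0. The roots are q = -10/3 and q = 14; the profit-maximizing output is on the rising part of MC, so q* = 14.
Check: AVC at q = 14 is $78 ≤ P, so revenue covers variable cost.
Profit = P·q − TC = 414·14 − 1409 = $4387.

Produce at q = 14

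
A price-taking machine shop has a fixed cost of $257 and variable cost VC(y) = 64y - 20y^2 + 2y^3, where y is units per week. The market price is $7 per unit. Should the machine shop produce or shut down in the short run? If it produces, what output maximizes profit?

Shut down

From TC, MC = TC'(y) = 64 - 40y + 6y^2 and AVC = VC/y = 64 - 20y + 2y^2.
The AVC parabola has its vertex at y = 20/4 = 5, where AVC = 64 - 20·5 + 2·5^2 = $14.
P = $7 lies below min AVC = $14; no output level covers variable cost.
The firm minimizes its loss by shutting down and losing only its fixed cost of $257.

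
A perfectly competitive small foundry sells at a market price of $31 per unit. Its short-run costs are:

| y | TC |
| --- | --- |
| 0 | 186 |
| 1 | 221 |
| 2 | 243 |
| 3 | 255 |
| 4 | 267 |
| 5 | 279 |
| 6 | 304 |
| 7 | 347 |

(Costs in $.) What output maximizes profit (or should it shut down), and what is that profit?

y = 6; profit = -$118

Profit at each row (π = 31y − TC): y=0: -186; y=1: -190; y=2: -181; y=3: -162; y=4: -143; y=5: -124; y=6: -118; y=7: -130.
Profit is maximized at y = 6. AVC there is 118/6 = $19.67 ≤ P, so producing beats shutting down (which would give -$186).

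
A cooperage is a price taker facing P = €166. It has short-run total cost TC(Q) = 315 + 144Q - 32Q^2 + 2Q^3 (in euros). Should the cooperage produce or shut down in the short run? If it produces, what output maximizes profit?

Produce at Q = 11

From TC, MC = TC'(Q) = 144 - 64Q + 6Q^2 and AVC = VC/Q = 144 - 32Q + 2Q^2.
AVC is minimized where dAVC/dQ = -32 + 4Q = 0, at Q = 8; min AVC = 144 - 32·8 + 2·8^2 = €16.
Since P = €166 ≥ min AVC = €16, price covers variable cost and the firm should produce.
Set P = MC: 166 = 144 - 64Q + 6Q^2 → -22 - 64Q + 6Q^2 = 0. The roots are Q = -1/3 and Q = 11; the profit-maximizing output is on the rising part of MC, so Q* = 11.
Check: AVC at Q = 11 is €34 ≤ P, so revenue covers variable cost.
Profit = P·Q − TC = 166·11 − 689 = €1137.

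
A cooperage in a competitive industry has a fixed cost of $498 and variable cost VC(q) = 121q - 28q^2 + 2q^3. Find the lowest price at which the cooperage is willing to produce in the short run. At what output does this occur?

Short-run supply begins at min AVC. From VC = 121q - 28q^2 + 2q^3, AVC = 121 - 28q + 2q^2.
At the minimum of AVC, MC = AVC. MC = 121 - 56q + 6q^2; setting MC = AVC gives 4q^2 - 28q = 0, so q = 7. min AVC = 23.
The firm shuts down for any P below $23.

$23 per unit, at q = 7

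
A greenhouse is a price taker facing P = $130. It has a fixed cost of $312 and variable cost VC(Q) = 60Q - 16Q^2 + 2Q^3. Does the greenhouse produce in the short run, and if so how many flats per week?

Produce at Q = 7

Variable cost is VC = 60Q - 16Q^2 + 2Q^3, so AVC = VC/Q = 60 - 16Q + 2Q^2 and MC = dTC/dQ = 60 - 32Q + 6Q^2.
AVC hits its minimum where MC = AVC, at Q = 4, giving min AVC = 60 - 16·4 + 2·4^2 = $28.
P = $130 exceeds min AVC = $28, so the firm stays open.
Set P = MC: 130 = 60 - 32Q + 6Q^2 → -70 - 32Q + 6Q^2 = 0. The roots are Q = -5/3 and Q = 7; the profit-maximizing output is on the rising part of MC, so Q* = 7.
Check: AVC at Q = 7 is $46 ≤ P, so revenue covers variable cost.
Profit = P·Q − TC = 130·7 − 634 = $276.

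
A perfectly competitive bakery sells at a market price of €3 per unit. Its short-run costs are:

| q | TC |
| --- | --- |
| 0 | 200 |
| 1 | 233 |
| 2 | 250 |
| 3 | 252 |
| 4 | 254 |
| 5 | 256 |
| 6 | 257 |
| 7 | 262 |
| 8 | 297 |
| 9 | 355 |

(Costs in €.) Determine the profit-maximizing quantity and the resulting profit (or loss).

q = 0 (shut down); profit = -€200

Profit at each row (π = 3q − TC): q=0: -200; q=1: -230; q=2: -244; q=3: -243; q=4: -242; q=5: -241; q=6: -239; q=7: -241; q=8: -273; q=9: -328.
Profit is highest at q = 0. Equivalently, the lowest AVC in the table is 62/7 ≈ €8.86 at q = 7, and P = €3 falls below it — price never covers variable cost, so the firm shuts down and loses only its fixed cost.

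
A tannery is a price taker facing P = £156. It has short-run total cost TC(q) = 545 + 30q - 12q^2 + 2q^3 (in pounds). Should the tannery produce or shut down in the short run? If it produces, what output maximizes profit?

Variable cost is VC = 30q - 12q^2 + 2q^3, so AVC = VC/q = 30 - 12q + 2q^2 and MC = dTC/dq = 30 - 24q + 6q^2.
AVC hits its minimum where MC = AVC, at q = 3, giving min AVC = 30 - 12·3 + 2·3^2 = £12.
Because £156 ≥ £12, revenue can cover variable cost; the firm operates.
Set P = MC: 156 = 30 - 24q + 6q^2 → -126 - 24q + 6q^2 = 0. The roots are q = -3 and q = 7; the profit-maximizing output is on the rising part of MC, so q* = 7.
Check: AVC at q = 7 is £44 ≤ P, so revenue covers variable cost.
Profit = P·q − TC = 156·7 − 853 = £239.

Produce at q = 7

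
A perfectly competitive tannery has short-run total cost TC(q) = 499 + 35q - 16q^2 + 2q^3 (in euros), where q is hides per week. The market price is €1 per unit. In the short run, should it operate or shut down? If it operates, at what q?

Shut down

Variable cost is VC = 35q - 16q^2 + 2q^3, so AVC = VC/q = 35 - 16q + 2q^2 and MC = dTC/dq = 35 - 32q + 6q^2.
AVC is minimized where dAVC/dq = -16 + 4q = 0, at q = 4; min AVC = 35 - 16·4 + 2·4^2 = €3.
P = €1 lies below min AVC = €3; no output level covers variable cost.
Best response: produce nothing and absorb the €499 fixed cost.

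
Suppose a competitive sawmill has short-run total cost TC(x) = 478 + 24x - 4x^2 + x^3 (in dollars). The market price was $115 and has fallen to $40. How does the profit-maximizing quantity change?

Output falls from 7 to 4

MC = 24 - 8x + 3x^2; the shutdown threshold is min AVC = $20 (at x = 2).
With P = $115 above the shutdown price, P = MC gives x = 7.
At P = $40 ≥ min AVC, set P = MC: x = 4. The firm stays open but cuts output.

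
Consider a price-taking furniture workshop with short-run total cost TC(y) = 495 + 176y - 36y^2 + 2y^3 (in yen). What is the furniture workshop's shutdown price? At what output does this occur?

¥14 per unit, at y = 9

The shutdown price is the minimum of AVC. VC = 176y - 36y^2 + 2y^3, so AVC = 176 - 36y + 2y^2.
dAVC/dy = -36 + 4y = 0 gives y = 9. min AVC = 176 - 36·9 + 2·9^2 = 14.
For P < ¥14 the firm produces nothing.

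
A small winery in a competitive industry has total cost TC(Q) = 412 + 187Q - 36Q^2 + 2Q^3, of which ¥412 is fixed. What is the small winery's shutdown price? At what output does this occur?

The shutdown price is the minimum of AVC. VC = 187Q - 36Q^2 + 2Q^3, so AVC = 187 - 36Q + 2Q^2.
dAVC/dQ = -36 + 4Q = 0 gives Q = 9. min AVC = 187 - 36·9 + 2·9^2 = 25.
The firm shuts down for any P below ¥25.

¥25 per unit, at Q = 9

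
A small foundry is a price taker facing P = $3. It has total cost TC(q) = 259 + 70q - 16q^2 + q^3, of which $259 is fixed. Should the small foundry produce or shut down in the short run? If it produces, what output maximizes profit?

Shut down

From TC, MC = TC'(q) = 70 - 32q + 3q^2 and AVC = VC/q = 70 - 16q + q^2.
AVC hits its minimum where MC = AVC, at q = 8, giving min AVC = 70 - 16·8 + 8^2 = $6.
P = $3 lies below min AVC = $6; no output level covers variable cost.
Best response: produce nothing and absorb the $259 fixed cost.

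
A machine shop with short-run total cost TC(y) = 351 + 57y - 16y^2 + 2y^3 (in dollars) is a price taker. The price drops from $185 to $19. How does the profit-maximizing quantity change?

MC = 57 - 32y + 6y^2; the shutdown threshold is min AVC = $25 (at y = 4).
With P = $185 above the shutdown price, P = MC gives y = 8.
At P = $19 < min AVC = $25, price no longer covers variable cost at any output, so the firm shuts down: y = 0.

Output falls from 8 to 0 (the firm shuts down)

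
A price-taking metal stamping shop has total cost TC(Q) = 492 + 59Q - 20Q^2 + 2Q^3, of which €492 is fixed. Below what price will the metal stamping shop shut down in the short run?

€9 per unit

The shutdown price is the minimum of AVC. VC = 59Q - 20Q^2 + 2Q^3, so AVC = 59 - 20Q + 2Q^2.
At the minimum of AVC, MC = AVC. MC = 59 - 40Q + 6Q^2; setting MC = AVC gives 4Q^2 - 20Q = 0, so Q = 5. min AVC = 9.
So the shutdown price is €9.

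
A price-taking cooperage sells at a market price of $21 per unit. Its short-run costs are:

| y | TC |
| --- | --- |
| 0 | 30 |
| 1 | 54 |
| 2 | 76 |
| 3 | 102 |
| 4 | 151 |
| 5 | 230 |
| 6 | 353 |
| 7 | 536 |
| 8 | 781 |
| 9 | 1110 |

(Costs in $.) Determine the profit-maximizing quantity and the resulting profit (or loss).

Profit at each row (π = 21y − TC): y=0: -30; y=1: -33; y=2: -34; y=3: -39; y=4: -67; y=5: -125; y=6: -227; y=7: -389; y=8: -613; y=9: -921.
Profit is highest at y = 0. Equivalently, the lowest AVC in the table is 46/2 ≈ $23 at y = 2, and P = $21 falls below it — price never covers variable cost, so the firm shuts down and loses only its fixed cost.

y = 0 (shut down); profit = -$30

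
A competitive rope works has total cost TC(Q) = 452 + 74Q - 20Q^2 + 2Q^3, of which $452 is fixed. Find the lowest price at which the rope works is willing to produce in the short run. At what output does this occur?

$24 per unit, at Q = 5

The firm shuts down when price falls below the minimum of average variable cost. AVC = VC/Q = 74 - 20Q + 2Q^2.
dAVC/dQ = -20 + 4Q = 0 gives Q = 5. min AVC = 74 - 20·5 + 2·5^2 = 24.
For P < $24 the firm produces nothing.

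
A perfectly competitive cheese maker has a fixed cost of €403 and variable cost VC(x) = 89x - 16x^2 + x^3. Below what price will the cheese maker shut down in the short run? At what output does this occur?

Short-run supply begins at min AVC. From VC = 89x - 16x^2 + x^3, AVC = 89 - 16x + x^2.
At the minimum of AVC, MC = AVC. MC = 89 - 32x + 3x^2; setting MC = AVC gives 2x^2 - 16x = 0, so x = 8. min AVC = 25.
The firm shuts down for any P below €25.

€25 per unit, at x = 8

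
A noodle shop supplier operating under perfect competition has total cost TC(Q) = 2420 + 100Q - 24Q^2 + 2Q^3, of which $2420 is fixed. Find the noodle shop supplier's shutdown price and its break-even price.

Shutdown price = min AVC. AVC = 100 - 24Q + 2Q^2, with vertex at Q = 6 and minimum $28.
ATC = 2420/Q + 100 - 24Q + 2Q^2. Setting dATC/dQ = −2420/Q^2 − 24 + 4Q = 0 gives Q = 11 (since 4·11^3 − 24·11^2 = 2420).
min ATC = 2420/11 + 100 − 24·11 + 2·11^2 = $298. That is the break-even price.
Between these two prices the firm operates at a loss; above $298 it earns a profit.

Shutdown price = $28; break-even price = $298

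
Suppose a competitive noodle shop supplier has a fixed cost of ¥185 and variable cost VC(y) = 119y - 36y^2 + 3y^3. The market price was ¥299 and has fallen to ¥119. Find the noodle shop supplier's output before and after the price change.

MC = 119 - 72y + 9y^2; the shutdown threshold is min AVC = ¥11 (at y = 6).
At P = ¥299 ≥ min AVC, set P = MC on the rising branch: y = 10.
At P = ¥119 ≥ min AVC, set P = MC: y = 8. The firm stays open but cuts output.

Output falls from 10 to 8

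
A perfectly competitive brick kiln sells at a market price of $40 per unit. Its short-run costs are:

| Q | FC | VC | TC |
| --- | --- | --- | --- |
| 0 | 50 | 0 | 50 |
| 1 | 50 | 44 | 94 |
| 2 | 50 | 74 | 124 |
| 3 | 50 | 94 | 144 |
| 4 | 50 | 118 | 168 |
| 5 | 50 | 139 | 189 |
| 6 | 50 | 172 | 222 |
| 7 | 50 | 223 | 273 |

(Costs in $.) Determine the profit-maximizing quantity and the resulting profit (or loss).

Compute π = P·Q − TC at each output: Q=0: -50; Q=1: -54; Q=2: -44; Q=3: -24; Q=4: -8; Q=5: 11; Q=6: 18; Q=7: 7.
Profit is maximized at Q = 6. AVC there is 172/6 = $28.67 ≤ P, so producing beats shutting down (which would give -$50).

Q = 6; profit = $18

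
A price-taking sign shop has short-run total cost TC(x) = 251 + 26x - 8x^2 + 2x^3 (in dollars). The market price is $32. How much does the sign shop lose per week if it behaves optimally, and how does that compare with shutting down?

Profit = -$215 at x = 3

AVC = 26 - 8x + 2x^2 has its minimum $18 at x = 2; price $32 clears that bar, so the firm operates.
With MC = 26 - 16x + 6x^2, P = MC on the upward-sloping part at x* = 3.
TR = 32·3 = 96. TC = 251 + 60 = 311. Profit = 96 − 311 = -$215.
Shutting down would mean losing the fixed cost of $251, so operating at a loss of $215 is better by $36.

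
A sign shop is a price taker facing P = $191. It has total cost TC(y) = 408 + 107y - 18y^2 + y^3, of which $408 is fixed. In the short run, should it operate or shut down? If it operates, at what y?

Produce at y = 14

Strip out fixed cost: VC = 107y - 18y^2 + y^3. Then AVC = 107 - 18y + y^2 and MC = 107 - 36y + 3y^2.
AVC hits its minimum where MC = AVC, at y = 9, giving min AVC = 107 - 18·9 + 9^2 = $26.
Since P = $191 ≥ min AVC = $26, price covers variable cost and the firm should produce.
P = MC gives -84 - 36y + 3y^2 = 0, with roots -2 and 14. Take the larger (rising MC): y* = 14.
Check: AVC at y = 14 is $51 ≤ P, so revenue covers variable cost.
Profit = P·y − TC = 191·14 − 1122 = $1552.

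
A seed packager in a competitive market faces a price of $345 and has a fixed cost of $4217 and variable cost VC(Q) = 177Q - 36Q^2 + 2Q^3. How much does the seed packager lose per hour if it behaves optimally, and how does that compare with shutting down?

Profit = -$297 at Q = 14

AVC = 177 - 36Q + 2Q^2 has its minimum $15 at Q = 9; price $345 clears that bar, so the firm operates.
With MC = 177 - 72Q + 6Q^2, P = MC on the upward-sloping part at Q* = 14.
TR = 345·14 = 4830. TC = 4217 + 910 = 5127. Profit = 4830 − 5127 = -$297.
By producing, the firm covers all variable cost plus $3920 of fixed cost; shutting down would lose the full $4217.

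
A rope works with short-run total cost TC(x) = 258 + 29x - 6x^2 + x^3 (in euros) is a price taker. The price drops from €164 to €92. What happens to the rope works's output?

Output falls from 9 to 7

AVC = 29 - 6x + x^2, minimized at x = 3 where min AVC = €20. MC = 29 - 12x + 3x^2.
At P = €164 ≥ min AVC, set P = MC on the rising branch: x = 9.
At P = €92 ≥ min AVC, set P = MC: x = 7. The firm stays open but cuts output.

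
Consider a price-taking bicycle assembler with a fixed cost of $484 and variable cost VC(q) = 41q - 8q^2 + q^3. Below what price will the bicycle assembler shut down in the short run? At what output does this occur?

Short-run supply begins at min AVC. From VC = 41q - 8q^2 + q^3, AVC = 41 - 8q + q^2.
dAVC/dq = -8 + 2q = 0 gives q = 4. min AVC = 41 - 8·4 + 4^2 = 25.
So the shutdown price is $25.

$25 per unit, at q = 4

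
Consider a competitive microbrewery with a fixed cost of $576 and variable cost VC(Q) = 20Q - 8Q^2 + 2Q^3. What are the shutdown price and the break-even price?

Shutdown price = $12; break-even price = $140

AVC = 20 - 8Q + 2Q^2; minimized at Q = 2, giving min AVC = $12. That is the shutdown price.
ATC = 576/Q + 20 - 8Q + 2Q^2. Setting dATC/dQ = −576/Q^2 − 8 + 4Q = 0 gives Q = 6 (since 4·6^3 − 8·6^2 = 576).
min ATC = 576/6 + 20 − 8·6 + 2·6^2 = $140. That is the break-even price.
For $12 ≤ P < $140 the firm produces at a loss; below $12 it shuts down.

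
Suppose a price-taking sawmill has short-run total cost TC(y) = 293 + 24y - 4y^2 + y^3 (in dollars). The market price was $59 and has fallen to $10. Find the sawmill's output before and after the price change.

AVC = 24 - 4y + y^2, minimized at y = 2 where min AVC = $20. MC = 24 - 8y + 3y^2.
With P = $59 above the shutdown price, P = MC gives y = 5.
At P = $10 < min AVC = $20, price no longer covers variable cost at any output, so the firm shuts down: y = 0.

Output falls from 5 to 0 (the firm shuts down)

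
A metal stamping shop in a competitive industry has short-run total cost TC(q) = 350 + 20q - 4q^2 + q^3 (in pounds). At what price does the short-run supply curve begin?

£16 per unit

Short-run supply begins at min AVC. From VC = 20q - 4q^2 + q^3, AVC = 20 - 4q + q^2.
dAVC/dq = -4 + 2q = 0 gives q = 2. min AVC = 20 - 4·2 + 2^2 = 16.
The firm shuts down for any P below £16.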